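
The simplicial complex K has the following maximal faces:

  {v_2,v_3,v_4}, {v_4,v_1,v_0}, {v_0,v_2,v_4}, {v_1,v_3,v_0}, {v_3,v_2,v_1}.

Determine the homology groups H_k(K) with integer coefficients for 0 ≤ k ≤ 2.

K has 5 vertices, 10 edges, 5 triangles.
rank ∂_0 = 0, rank ∂_1 = 4 ⇒ b_0 = 5 − 0 − 4 = 1; all invariant factors of ∂_1 are 1 so no torsion. So H_0 ≅ Z.
rank ∂_1 = 4, rank ∂_2 = 5 ⇒ b_1 = 10 − 4 − 5 = 1; all invariant factors of ∂_2 are 1 so no torsion. So H_1 ≅ Z.
rank ∂_2 = 5, rank ∂_3 = 0 ⇒ b_2 = 5 − 5 − 0 = 0. So H_2 ≅ 0.

H_0 ≅ Z,  H_1 ≅ Z,  H_2 = 0.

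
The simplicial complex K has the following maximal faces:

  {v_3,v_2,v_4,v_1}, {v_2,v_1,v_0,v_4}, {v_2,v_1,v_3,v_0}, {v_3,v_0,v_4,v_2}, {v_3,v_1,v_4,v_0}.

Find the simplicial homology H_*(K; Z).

H_0 ≅ Z,  H_1 = 0,  H_2 = 0,  H_3 ≅ Z.

Take the total order v_0 < v_1 < v_2 < v_3 < v_4 on the vertex set. Then K (dimension 3) consists of the simplices:

  0-simplices (5): [v_0], [v_1], [v_2], [v_3], [v_4]
  1-simplices (10): [v_0,v_1], [v_0,v_2], [v_0,v_3], [v_0,v_4], [v_1,v_2], [v_1,v_3], [v_1,v_4], [v_2,v_3], [v_2,v_4], [v_3,v_4]
  2-simplices (10): [v_0,v_1,v_2], [v_0,v_1,v_3], [v_0,v_1,v_4], [v_0,v_2,v_3], [v_0,v_2,v_4], [v_0,v_3,v_4], [v_1,v_2,v_3], [v_1,v_2,v_4], [v_1,v_3,v_4], [v_2,v_3,v_4]
  3-simplices (5): [v_0,v_1,v_2,v_3], [v_0,v_1,v_2,v_4], [v_0,v_1,v_3,v_4], [v_0,v_2,v_3,v_4], [v_1,v_2,v_3,v_4]

so the chain groups are C_0 ≅ Z^5, C_1 ≅ Z^10, C_2 ≅ Z^10, C_3 ≅ Z^5.

Boundary ∂_1: C_1 → C_0 is given by ∂[p,q] = [q] − [p]. For instance
  ∂[v_0,v_3] = [v_3] − [v_0].
The resulting 5×10 matrix has rank 4, and its Smith normal form has invariant factors (1,1,1,1).

Boundary ∂_2: C_2 → C_1 acts by ∂[p,q,r] = [q,r] − [p,r] + [p,q]. For instance
  ∂[v_0,v_1,v_3] = [v_1,v_3] − [v_0,v_3] + [v_0,v_1],
  ∂[v_1,v_2,v_3] = [v_2,v_3] − [v_1,v_3] + [v_1,v_2].
This gives a 10×10 integer matrix of rank 6; reducing to Smith normal form yields diagonal entries (1,1,1,1,1,1).

The boundary map ∂_3: C_3 → C_2 sends each 3-simplex σ to the alternating sum Σ_i (−1)^i (σ with its i-th vertex removed). For instance
  ∂[v_0,v_1,v_3,v_4] = [v_1,v_3,v_4] − [v_0,v_3,v_4] + [v_0,v_1,v_4] − [v_0,v_1,v_3],
  ∂[v_0,v_1,v_2,v_3] = [v_1,v_2,v_3] − [v_0,v_2,v_3] + [v_0,v_1,v_3] − [v_0,v_1,v_2].
The 10×5 boundary matrix has rank 4 and Smith normal form diag(1,1,1,1).

From H_k ≅ ker(∂_k) / im(∂_{k+1}) we obtain:

  H_0: rank C_0 − rank ∂_1 = 5 − 4 = 1, and the invariant factors of ∂_1 are all 1, so H_0 = Z.
  H_1: rank ker ∂_1 − rank ∂_2 = (10 − 4) − 6 = 0, and the invariant factors of ∂_2 are all 1, so H_1 = 0.
  H_2: rank ker ∂_2 − rank ∂_3 = (10 − 6) − 4 = 0, and the invariant factors of ∂_3 are all 1, so H_2 = 0.
  H_3: rank ker ∂_3 − rank ∂_4 = (5 − 4) − 0 = 1, and there is no ∂_4, so H_3 = Z.

(K is a triangulation of the 3-sphere S^3.)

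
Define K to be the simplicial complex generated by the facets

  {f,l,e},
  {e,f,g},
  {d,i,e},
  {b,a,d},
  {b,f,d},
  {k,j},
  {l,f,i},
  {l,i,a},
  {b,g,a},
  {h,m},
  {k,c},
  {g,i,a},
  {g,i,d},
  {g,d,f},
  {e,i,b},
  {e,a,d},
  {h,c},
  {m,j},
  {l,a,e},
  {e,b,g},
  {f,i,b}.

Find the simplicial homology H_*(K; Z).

H_0 ≅ Z^2,  H_1 ≅ Z^3,  H_2 ≅ Z.

Take the total order a < b < c < d < e < f < g < h < i < j < k < l < m on the vertex set. Then K (dimension 2) consists of the simplices:

  0-simplices (13): a, b, c, d, e, f, g, h, i, j, k, l, m
  1-simplices (29): ab, ad, ae, ag, ai, al, bd, be, bf, bg, bi, ch, ck, de, df, dg, di, ef, eg, ei, el, fg, fi, fl, gi, hm, il, jk, jm
  2-simplices (16): abd, abg, ade, ael, agi, ail, bdf, beg, bei, bfi, dei, dfg, dgi, efg, efl, fil

so the chain groups are C_0 ≅ Z^13, C_1 ≅ Z^29, C_2 ≅ Z^16.

∂_1: C_1 → C_0 is given by ∂[p,q] = [q] − [p].
As a 13×29 matrix over Z this has rank 11, with invariant factors (1,1,1,1,1,1,1,1,1,1,1).

The boundary map ∂_2: C_2 → C_1 sends each 2-simplex [p,q,r] to [q,r] − [p,r] + [p,q]. For instance
  ∂beg = eg − bg + be,
  ∂abd = bd − ad + ab.
The resulting 29×16 matrix has rank 15, and its Smith normal form has invariant factors (1,1,1,1,1,1,1,1,1,1,1,1,1,1,1).

Now H_k = ker ∂_k / im ∂_{k+1}, so:

  H_0: rank C_0 − rank ∂_1 = 13 − 11 = 2, and the invariant factors of ∂_1 are all 1, so H_0 = Z^2.
  H_1: rank ker ∂_1 − rank ∂_2 = (29 − 11) − 15 = 3, and the invariant factors of ∂_2 are all 1, so H_1 = Z^3.
  H_2: rank ker ∂_2 − rank ∂_3 = (16 − 15) − 0 = 1, and there is no ∂_3, so H_2 = Z.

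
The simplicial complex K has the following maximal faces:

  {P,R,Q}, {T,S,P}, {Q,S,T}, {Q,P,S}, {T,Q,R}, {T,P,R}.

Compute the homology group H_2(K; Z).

Take the total order P < Q < R < S < T on the vertex set. Then K (dimension 2) consists of the simplices:

  0-simplices (5): P, Q, R, S, T
  1-simplices (9): PQ, PR, PS, PT, QR, QS, QT, RT, ST
  2-simplices (6): PQR, PQS, PRT, PST, QRT, QST

Hence C_0 ≅ Z^5, C_1 ≅ Z^9, C_2 ≅ Z^6.

The boundary map ∂_1: C_1 → C_0 maps an edge to its endpoints' difference, ∂[p,q] = q − p. For instance
  ∂QR = R − Q.
As a 5×9 matrix over Z this has rank 4, with invariant factors (1,1,1,1).

∂_2: C_2 → C_1 sends each 2-simplex [p,q,r] to [q,r] − [p,r] + [p,q]. For instance
  ∂PRT = RT − PT + PR,
  ∂QST = ST − QT + QS.
This gives a 9×6 integer matrix of rank 5; reducing to Smith normal form yields diagonal entries (1,1,1,1,1).

Computing H_k = (kernel of ∂_k) / (image of ∂_{k+1}):

  H_2: rank ker ∂_2 − rank ∂_3 = (6 − 5) − 0 = 1, and there is no ∂_3, so H_2 = Z.

(K is a triangulation of the 2-sphere S^2.)

H_2 ≅ Z.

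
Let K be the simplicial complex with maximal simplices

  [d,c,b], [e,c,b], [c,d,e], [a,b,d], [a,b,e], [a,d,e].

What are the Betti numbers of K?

Fix the vertex order a < b < c < d < e and write every simplex with vertices in increasing order. Then dim K = 2 and the simplices of K are:

  0-simplices (5): a, b, c, d, e
  1-simplices (9): ab, ad, ae, bc, bd, be, cd, ce, de
  2-simplices (6): abd, abe, ade, bcd, bce, cde

Hence C_0 ≅ Z^5, C_1 ≅ Z^9, C_2 ≅ Z^6.

The boundary map ∂_1: C_1 → C_0 sends each edge [p,q] (with p < q) to q − p. For instance
  ∂bc = c − b.
The 5×9 boundary matrix has rank 4 and Smith normal form diag(1,1,1,1).

Boundary ∂_2: C_2 → C_1 acts by ∂[p,q,r] = [q,r] − [p,r] + [p,q]. For instance
  ∂bce = ce − be + bc,
  ∂ade = de − ae + ad.
The resulting 9×6 matrix has rank 5, and its Smith normal form has invariant factors (1,1,1,1,1).

From H_k ≅ ker(∂_k) / im(∂_{k+1}) we obtain:

  H_0: rank C_0 − rank ∂_1 = 5 − 4 = 1, and the invariant factors of ∂_1 are all 1, so H_0 = Z.
  H_1: rank ker ∂_1 − rank ∂_2 = (9 − 4) − 5 = 0, and the invariant factors of ∂_2 are all 1, so H_1 = 0.
  H_2: rank ker ∂_2 − rank ∂_3 = (6 − 5) − 0 = 1, and there is no ∂_3, so H_2 = Z.

As a check, the Euler characteristic is 5 − 9 + 6 = 2, which agrees with 1 − 0 + 1 = 2.

Hence the Betti numbers are b_0 = 1, b_1 = 0, b_2 = 1.

b_0 = 1, b_1 = 0, b_2 = 1.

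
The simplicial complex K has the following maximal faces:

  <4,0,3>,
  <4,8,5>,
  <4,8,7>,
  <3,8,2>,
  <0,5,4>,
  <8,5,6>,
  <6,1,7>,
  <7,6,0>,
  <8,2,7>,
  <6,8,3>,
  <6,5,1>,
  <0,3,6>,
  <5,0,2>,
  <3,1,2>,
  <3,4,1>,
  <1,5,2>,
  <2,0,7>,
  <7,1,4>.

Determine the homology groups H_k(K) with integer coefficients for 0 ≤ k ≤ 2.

Order the vertices as 0 < 1 < 2 < 3 < 4 < 5 < 6 < 7 < 8. Listing each simplex with vertices in this order, K has dimension 2 with simplices:

  0-simplices (9): [0], [1], [2], [3], [4], [5], [6], [7], [8]
  1-simplices (27): (27 of them)
  2-simplices (18): [0,2,5], [0,2,7], [0,3,4], [0,3,6], [0,4,5], [0,6,7], [1,2,3], [1,2,5], [1,3,4], [1,4,7], [1,5,6], [1,6,7], [2,3,8], [2,7,8], [3,6,8], [4,5,8], [4,7,8], [5,6,8]

Hence C_0 ≅ Z^9, C_1 ≅ Z^27, C_2 ≅ Z^18.

The boundary map ∂_1: C_1 → C_0 is given by ∂[p,q] = [q] − [p]. For instance
  ∂[2,3] = [3] − [2].
As a 9×27 matrix over Z this has rank 8, with invariant factors (1,1,1,1,1,1,1,1).

∂_2: C_2 → C_1 maps a triangle to the signed sum of its edges. For instance
  ∂[0,6,7] = [6,7] − [0,7] + [0,6],
  ∂[1,6,7] = [6,7] − [1,7] + [1,6].
As a 27×18 matrix over Z this has rank 17, with invariant factors (1,1,1,1,1,1,1,1,1,1,1,1,1,1,1,1,1).

Reading off H_k = ker ∂_k / im ∂_{k+1}:

  H_0: rank C_0 − rank ∂_1 = 9 − 8 = 1, and the invariant factors of ∂_1 are all 1, so H_0 ≅ Z.
  H_1: rank ker ∂_1 − rank ∂_2 = (27 − 8) − 17 = 2, and the invariant factors of ∂_2 are all 1, so H_1 ≅ Z^2.
  H_2: rank ker ∂_2 − rank ∂_3 = (18 − 17) − 0 = 1, and there is no ∂_3, so H_2 ≅ Z.

H_0 ≅ Z,  H_1 ≅ Z^2,  H_2 ≅ Z.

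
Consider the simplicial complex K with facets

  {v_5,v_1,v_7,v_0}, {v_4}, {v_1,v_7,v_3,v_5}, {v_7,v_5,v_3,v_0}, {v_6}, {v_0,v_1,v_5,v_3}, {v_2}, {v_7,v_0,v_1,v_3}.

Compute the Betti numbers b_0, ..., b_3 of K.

b_0 = 4, b_1 = 0, b_2 = 0, b_3 = 1.

Fix the vertex order v_0 < v_1 < v_2 < v_3 < v_4 < v_5 < v_6 < v_7 and write every simplex with vertices in increasing order. Then dim K = 3 and the simplices of K are:

  0-simplices (8): [v_0], [v_1], [v_2], [v_3], [v_4], [v_5], [v_6], [v_7]
  1-simplices (10): [v_0,v_1], [v_0,v_3], [v_0,v_5], [v_0,v_7], [v_1,v_3], [v_1,v_5], [v_1,v_7], [v_3,v_5], [v_3,v_7], [v_5,v_7]
  2-simplices (10): [v_0,v_1,v_3], [v_0,v_1,v_5], [v_0,v_1,v_7], [v_0,v_3,v_5], [v_0,v_3,v_7], [v_0,v_5,v_7], [v_1,v_3,v_5], [v_1,v_3,v_7], [v_1,v_5,v_7], [v_3,v_5,v_7]
  3-simplices (5): [v_0,v_1,v_3,v_5], [v_0,v_1,v_3,v_7], [v_0,v_1,v_5,v_7], [v_0,v_3,v_5,v_7], [v_1,v_3,v_5,v_7]

Hence C_0 ≅ Z^8, C_1 ≅ Z^10, C_2 ≅ Z^10, C_3 ≅ Z^5.

∂_1: C_1 → C_0 is given by ∂[p,q] = [q] − [p].
The resulting 8×10 matrix has rank 4, and its Smith normal form has invariant factors (1,1,1,1).

The boundary map ∂_2: C_2 → C_1 acts by ∂[p,q,r] = [q,r] − [p,r] + [p,q]. For instance
  ∂[v_1,v_3,v_5] = [v_3,v_5] − [v_1,v_5] + [v_1,v_3],
  ∂[v_0,v_3,v_7] = [v_3,v_7] − [v_0,v_7] + [v_0,v_3].
As a 10×10 matrix over Z this has rank 6, with invariant factors (1,1,1,1,1,1).

∂_3: C_3 → C_2 sends each 3-simplex σ to the alternating sum Σ_i (−1)^i (σ with its i-th vertex removed). For instance
  ∂[v_0,v_1,v_3,v_5] = [v_1,v_3,v_5] − [v_0,v_3,v_5] + [v_0,v_1,v_5] − [v_0,v_1,v_3],
  ∂[v_0,v_1,v_3,v_7] = [v_1,v_3,v_7] − [v_0,v_3,v_7] + [v_0,v_1,v_7] − [v_0,v_1,v_3].
This gives a 10×5 integer matrix of rank 4; reducing to Smith normal form yields diagonal entries (1,1,1,1).

From H_k ≅ ker(∂_k) / im(∂_{k+1}) we obtain:

  H_0: rank C_0 − rank ∂_1 = 8 − 4 = 4, and the invariant factors of ∂_1 are all 1, so H_0 ≅ Z^4.
  H_1: rank ker ∂_1 − rank ∂_2 = (10 − 4) − 6 = 0, and the invariant factors of ∂_2 are all 1, so H_1 ≅ 0.
  H_2: rank ker ∂_2 − rank ∂_3 = (10 − 6) − 4 = 0, and the invariant factors of ∂_3 are all 1, so H_2 ≅ 0.
  H_3: rank ker ∂_3 − rank ∂_4 = (5 − 4) − 0 = 1, and there is no ∂_4, so H_3 ≅ Z.

Hence the Betti numbers are b_0 = 4, b_1 = 0, b_2 = 0, b_3 = 1.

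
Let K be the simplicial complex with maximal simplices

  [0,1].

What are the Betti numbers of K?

Order the vertices as 0 < 1. Listing each simplex with vertices in this order, K has dimension 1 with simplices:

  0-simplices (2): [0], [1]
  1-simplices (1): [0,1]

Hence C_0 ≅ Z^2, C_1 ≅ Z^1.

∂_1: C_1 → C_0 sends each edge [p,q] (with p < q) to q − p.
The resulting 2×1 matrix has rank 1, and its Smith normal form has invariant factors (1).

Now H_k = ker ∂_k / im ∂_{k+1}, so:

  H_0: rank C_0 − rank ∂_1 = 2 − 1 = 1, and the invariant factors of ∂_1 are all 1, so H_0 ≅ Z.
  H_1: rank ker ∂_1 − rank ∂_2 = (1 − 1) − 0 = 0, and there is no ∂_2, so H_1 ≅ 0.

As a check, the Euler characteristic is 2 − 1 = 1, which agrees with 1 − 0 = 1.

Hence the Betti numbers are b_0 = 1, b_1 = 0.

b_0 = 1, b_1 = 0.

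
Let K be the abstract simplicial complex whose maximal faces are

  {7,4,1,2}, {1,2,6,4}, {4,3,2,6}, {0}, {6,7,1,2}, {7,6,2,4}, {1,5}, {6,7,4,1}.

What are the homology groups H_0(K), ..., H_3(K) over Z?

H_0 = Z^2,  H_1 = 0,  H_2 = 0,  H_3 = Z.

Take the total order 0 < 1 < 2 < 3 < 4 < 5 < 6 < 7 on the vertex set. Then K (dimension 3) consists of the simplices:

  0-simplices (8): [0], [1], [2], [3], [4], [5], [6], [7]
  1-simplices (14): [1,2], [1,4], [1,5], [1,6], [1,7], [2,3], [2,4], [2,6], [2,7], [3,4], [3,6], [4,6], [4,7], [6,7]
  2-simplices (13): [1,2,4], [1,2,6], [1,2,7], [1,4,6], [1,4,7], [1,6,7], [2,3,4], [2,3,6], [2,4,6], [2,4,7], [2,6,7], [3,4,6], [4,6,7]
  3-simplices (6): [1,2,4,6], [1,2,4,7], [1,2,6,7], [1,4,6,7], [2,3,4,6], [2,4,6,7]

Hence C_0 ≅ Z^8, C_1 ≅ Z^14, C_2 ≅ Z^13, C_3 ≅ Z^6.

∂_1: C_1 → C_0 is given by ∂[p,q] = [q] − [p]. For instance
  ∂[2,4] = [4] − [2].
The resulting 8×14 matrix has rank 6, and its Smith normal form has invariant factors (1,1,1,1,1,1).

Boundary ∂_2: C_2 → C_1 maps a triangle to the signed sum of its edges. For instance
  ∂[2,6,7] = [6,7] − [2,7] + [2,6],
  ∂[2,4,6] = [4,6] − [2,6] + [2,4].
The 14×13 boundary matrix has rank 8 and Smith normal form diag(1,1,1,1,1,1,1,1).

∂_3: C_3 → C_2 sends each 3-simplex σ to the alternating sum Σ_i (−1)^i (σ with its i-th vertex removed). For instance
  ∂[1,2,4,7] = [2,4,7] − [1,4,7] + [1,2,7] − [1,2,4],
  ∂[1,2,6,7] = [2,6,7] − [1,6,7] + [1,2,7] − [1,2,6].
As a 13×6 matrix over Z this has rank 5, with invariant factors (1,1,1,1,1).

From H_k ≅ ker(∂_k) / im(∂_{k+1}) we obtain:

  H_0: rank C_0 − rank ∂_1 = 8 − 6 = 2, and the invariant factors of ∂_1 are all 1, so H_0 = Z^2.
  H_1: rank ker ∂_1 − rank ∂_2 = (14 − 6) − 8 = 0, and the invariant factors of ∂_2 are all 1, so H_1 = 0.
  H_2: rank ker ∂_2 − rank ∂_3 = (13 − 8) − 5 = 0, and the invariant factors of ∂_3 are all 1, so H_2 = 0.
  H_3: rank ker ∂_3 − rank ∂_4 = (6 − 5) − 0 = 1, and there is no ∂_4, so H_3 = Z.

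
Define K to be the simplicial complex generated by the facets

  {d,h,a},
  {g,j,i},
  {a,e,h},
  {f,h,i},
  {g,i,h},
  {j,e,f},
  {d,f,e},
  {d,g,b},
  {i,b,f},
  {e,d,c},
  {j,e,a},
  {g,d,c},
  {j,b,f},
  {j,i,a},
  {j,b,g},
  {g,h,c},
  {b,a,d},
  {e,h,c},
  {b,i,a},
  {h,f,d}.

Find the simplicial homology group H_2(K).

Fix the vertex order a < b < c < d < e < f < g < h < i < j and write every simplex with vertices in increasing order. Then dim K = 2 and the simplices of K are:

  0-simplices (10): a, b, c, d, e, f, g, h, i, j
  1-simplices (30): ab, ad, ae, ah, ai, aj, bd, bf, bg, bi, bj, cd, ce, cg, ch, de, df, dg, dh, ef, eh, ej, fh, fi, fj, gh, gi, gj, hi, ij
  2-simplices (20): abd, abi, adh, aeh, aej, aij, bdg, bfi, bfj, bgj, cde, cdg, ceh, cgh, def, dfh, efj, fhi, ghi, gij

so the chain groups are C_0 ≅ Z^10, C_1 ≅ Z^30, C_2 ≅ Z^20.

The boundary map ∂_1: C_1 → C_0 maps an edge to its endpoints' difference, ∂[p,q] = q − p.
The 10×30 boundary matrix has rank 9 and Smith normal form diag(1,1,1,1,1,1,1,1,1).

Boundary ∂_2: C_2 → C_1 sends each 2-simplex [p,q,r] to [q,r] − [p,r] + [p,q]. For instance
  ∂aij = ij − aj + ai,
  ∂aeh = eh − ah + ae.
This gives a 30×20 integer matrix of rank 20; reducing to Smith normal form yields diagonal entries (1,1,1,1,1,1,1,1,1,1,1,1,1,1,1,1,1,1,1,2).

From H_k ≅ ker(∂_k) / im(∂_{k+1}) we obtain:

  H_2: rank ker ∂_2 − rank ∂_3 = (20 − 20) − 0 = 0, and there is no ∂_3, so H_2 = 0.

H_2 = 0.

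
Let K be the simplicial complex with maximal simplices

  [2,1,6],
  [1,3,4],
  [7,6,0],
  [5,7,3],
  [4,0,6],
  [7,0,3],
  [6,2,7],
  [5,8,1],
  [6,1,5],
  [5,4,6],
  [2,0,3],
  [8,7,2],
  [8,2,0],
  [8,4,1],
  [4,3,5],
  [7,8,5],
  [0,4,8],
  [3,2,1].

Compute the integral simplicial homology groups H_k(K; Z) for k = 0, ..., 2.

K has 9 vertices, 27 edges, 18 triangles.
rank ∂_0 = 0, rank ∂_1 = 8 ⇒ b_0 = 9 − 0 − 8 = 1; all invariant factors of ∂_1 are 1 so no torsion. So H_0 ≅ Z.
rank ∂_1 = 8, rank ∂_2 = 18 ⇒ b_1 = 27 − 8 − 18 = 1; ∂_2 has invariant factor(s) [2] giving torsion. So H_1 ≅ Z ⊕ Z/2.
rank ∂_2 = 18, rank ∂_3 = 0 ⇒ b_2 = 18 − 18 − 0 = 0. So H_2 ≅ 0.

H_0 = Z,  H_1 = Z ⊕ Z/2,  H_2 = 0.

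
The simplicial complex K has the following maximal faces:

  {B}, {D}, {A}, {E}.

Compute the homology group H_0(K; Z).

H_0 = Z^4.

Order the vertices as A < B < D < E. Listing each simplex with vertices in this order, K has dimension 0 with simplices:

  0-simplices (4): A, B, D, E

so the chain groups are C_0 ≅ Z^4.

Computing H_k = (kernel of ∂_k) / (image of ∂_{k+1}):

  H_0: rank C_0 − rank ∂_1 = 4 − 0 = 4, and there is no ∂_1, so H_0 ≅ Z^4.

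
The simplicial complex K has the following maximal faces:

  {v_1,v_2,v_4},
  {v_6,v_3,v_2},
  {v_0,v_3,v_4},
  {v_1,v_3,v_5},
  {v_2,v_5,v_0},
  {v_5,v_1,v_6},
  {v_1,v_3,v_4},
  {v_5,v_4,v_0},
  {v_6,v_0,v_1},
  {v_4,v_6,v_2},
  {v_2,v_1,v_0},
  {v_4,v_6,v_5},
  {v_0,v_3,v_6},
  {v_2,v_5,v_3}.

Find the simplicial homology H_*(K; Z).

Fix the vertex order v_0 < v_1 < v_2 < v_3 < v_4 < v_5 < v_6 and write every simplex with vertices in increasing order. Then dim K = 2 and the simplices of K are:

  0-simplices (7): [v_0], [v_1], [v_2], [v_3], [v_4], [v_5], [v_6]
  1-simplices (21): (21 of them)
  2-simplices (14): (14 of them)

so the chain groups are C_0 ≅ Z^7, C_1 ≅ Z^21, C_2 ≅ Z^14.

Boundary ∂_1: C_1 → C_0 sends each edge [p,q] (with p < q) to q − p. For instance
  ∂[v_3,v_6] = [v_6] − [v_3].
This gives a 7×21 integer matrix of rank 6; reducing to Smith normal form yields diagonal entries (1,1,1,1,1,1).

∂_2: C_2 → C_1 acts by ∂[p,q,r] = [q,r] − [p,r] + [p,q]. For instance
  ∂[v_0,v_1,v_2] = [v_1,v_2] − [v_0,v_2] + [v_0,v_1],
  ∂[v_0,v_3,v_4] = [v_3,v_4] − [v_0,v_4] + [v_0,v_3].
The 21×14 boundary matrix has rank 13 and Smith normal form diag(1,1,1,1,1,1,1,1,1,1,1,1,1).

From H_k ≅ ker(∂_k) / im(∂_{k+1}) we obtain:

  H_0: rank C_0 − rank ∂_1 = 7 − 6 = 1, and the invariant factors of ∂_1 are all 1, so H_0 ≅ Z.
  H_1: rank ker ∂_1 − rank ∂_2 = (21 − 6) − 13 = 2, and the invariant factors of ∂_2 are all 1, so H_1 ≅ Z^2.
  H_2: rank ker ∂_2 − rank ∂_3 = (14 − 13) − 0 = 1, and there is no ∂_3, so H_2 ≅ Z.

H_0 ≅ Z,  H_1 ≅ Z^2,  H_2 ≅ Z.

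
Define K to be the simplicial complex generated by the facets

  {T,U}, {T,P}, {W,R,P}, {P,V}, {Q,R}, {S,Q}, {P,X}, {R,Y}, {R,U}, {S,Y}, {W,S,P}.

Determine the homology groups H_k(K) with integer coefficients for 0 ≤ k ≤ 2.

H_0 = Z,  H_1 = Z^3,  H_2 = 0.

We work with the vertex ordering P < Q < R < S < T < U < V < W < X < Y. The simplices of K, each written with vertices in increasing order, are:

  0-simplices (10): P, Q, R, S, T, U, V, W, X, Y
  1-simplices (14): PR, PS, PT, PV, PW, PX, QR, QS, RU, RW, RY, SW, SY, TU
  2-simplices (2): PRW, PSW

giving chain groups C_0 ≅ Z^10, C_1 ≅ Z^14, C_2 ≅ Z^2.

The boundary map ∂_1: C_1 → C_0 maps an edge to its endpoints' difference, ∂[p,q] = q − p. For instance
  ∂TU = U − T.
The resulting 10×14 matrix has rank 9, and its Smith normal form has invariant factors (1,1,1,1,1,1,1,1,1).

∂_2: C_2 → C_1 acts by ∂[p,q,r] = [q,r] − [p,r] + [p,q]. For instance
  ∂PRW = RW − PW + PR,
  ∂PSW = SW − PW + PS.
This gives a 14×2 integer matrix of rank 2; reducing to Smith normal form yields diagonal entries (1,1).

Now H_k = ker ∂_k / im ∂_{k+1}, so:

  H_0: rank C_0 − rank ∂_1 = 10 − 9 = 1, and the invariant factors of ∂_1 are all 1, so H_0 ≅ Z.
  H_1: rank ker ∂_1 − rank ∂_2 = (14 − 9) − 2 = 3, and the invariant factors of ∂_2 are all 1, so H_1 ≅ Z^3.
  H_2: rank ker ∂_2 − rank ∂_3 = (2 − 2) − 0 = 0, and there is no ∂_3, so H_2 ≅ 0.

As a check, the Euler characteristic is 10 − 14 + 2 = -2, which agrees with 1 − 3 + 0 = -2.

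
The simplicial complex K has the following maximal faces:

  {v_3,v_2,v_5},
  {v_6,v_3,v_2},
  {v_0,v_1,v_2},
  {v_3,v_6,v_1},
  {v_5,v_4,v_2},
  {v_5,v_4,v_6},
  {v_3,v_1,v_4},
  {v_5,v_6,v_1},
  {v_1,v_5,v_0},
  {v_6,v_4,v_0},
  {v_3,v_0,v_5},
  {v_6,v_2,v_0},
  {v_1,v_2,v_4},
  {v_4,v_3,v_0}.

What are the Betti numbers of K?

b_0 = 1, b_1 = 2, b_2 = 1.

We work with the vertex ordering v_0 < v_1 < v_2 < v_3 < v_4 < v_5 < v_6. The simplices of K, each written with vertices in increasing order, are:

  0-simplices (7): [v_0], [v_1], [v_2], [v_3], [v_4], [v_5], [v_6]
  1-simplices (21): (21 of them)
  2-simplices (14): (14 of them)

Hence C_0 ≅ Z^7, C_1 ≅ Z^21, C_2 ≅ Z^14.

The boundary map ∂_1: C_1 → C_0 sends each edge [p,q] (with p < q) to q − p.
This gives a 7×21 integer matrix of rank 6; reducing to Smith normal form yields diagonal entries (1,1,1,1,1,1).

∂_2: C_2 → C_1 acts by ∂[p,q,r] = [q,r] − [p,r] + [p,q]. For instance
  ∂[v_0,v_1,v_5] = [v_1,v_5] − [v_0,v_5] + [v_0,v_1],
  ∂[v_1,v_2,v_4] = [v_2,v_4] − [v_1,v_4] + [v_1,v_2].
This gives a 21×14 integer matrix of rank 13; reducing to Smith normal form yields diagonal entries (1,1,1,1,1,1,1,1,1,1,1,1,1).

Now H_k = ker ∂_k / im ∂_{k+1}, so:

  H_0: rank C_0 − rank ∂_1 = 7 − 6 = 1, and the invariant factors of ∂_1 are all 1, so H_0 ≅ Z.
  H_1: rank ker ∂_1 − rank ∂_2 = (21 − 6) − 13 = 2, and the invariant factors of ∂_2 are all 1, so H_1 ≅ Z^2.
  H_2: rank ker ∂_2 − rank ∂_3 = (14 − 13) − 0 = 1, and there is no ∂_3, so H_2 ≅ Z.

Hence the Betti numbers are b_0 = 1, b_1 = 2, b_2 = 1.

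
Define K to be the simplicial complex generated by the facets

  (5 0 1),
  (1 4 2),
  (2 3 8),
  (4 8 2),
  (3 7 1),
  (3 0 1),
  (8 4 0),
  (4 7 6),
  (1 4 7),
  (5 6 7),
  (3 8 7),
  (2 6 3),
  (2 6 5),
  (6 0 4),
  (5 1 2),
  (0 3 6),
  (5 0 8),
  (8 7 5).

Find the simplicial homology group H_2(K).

K has 9 vertices, 27 edges, 18 triangles.
rank ∂_2 = 17, rank ∂_3 = 0 ⇒ b_2 = 18 − 17 − 0 = 1. So H_2 ≅ Z.

H_2 = Z.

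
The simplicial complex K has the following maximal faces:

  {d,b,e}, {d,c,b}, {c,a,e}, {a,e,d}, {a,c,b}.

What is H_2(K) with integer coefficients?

H_2 ≅ 0.

Take the total order a < b < c < d < e on the vertex set. Then K (dimension 2) consists of the simplices:

  0-simplices (5): a, b, c, d, e
  1-simplices (10): ab, ac, ad, ae, bc, bd, be, cd, ce, de
  2-simplices (5): abc, ace, ade, bcd, bde

so the chain groups are C_0 ≅ Z^5, C_1 ≅ Z^10, C_2 ≅ Z^5.

The boundary map ∂_1: C_1 → C_0 maps an edge to its endpoints' difference, ∂[p,q] = q − p. For instance
  ∂bd = d − b.
The 5×10 boundary matrix has rank 4 and Smith normal form diag(1,1,1,1).

The boundary map ∂_2: C_2 → C_1 sends each 2-simplex [p,q,r] to [q,r] − [p,r] + [p,q]. For instance
  ∂ace = ce − ae + ac,
  ∂abc = bc − ac + ab.
The resulting 10×5 matrix has rank 5, and its Smith normal form has invariant factors (1,1,1,1,1).

From H_k ≅ ker(∂_k) / im(∂_{k+1}) we obtain:

  H_2: rank ker ∂_2 − rank ∂_3 = (5 − 5) − 0 = 0, and there is no ∂_3, so H_2 ≅ 0.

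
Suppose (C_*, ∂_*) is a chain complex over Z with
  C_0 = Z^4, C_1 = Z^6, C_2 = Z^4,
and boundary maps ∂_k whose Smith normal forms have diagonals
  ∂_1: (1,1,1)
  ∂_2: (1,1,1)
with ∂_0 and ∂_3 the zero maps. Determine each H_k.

H_0 ≅ Z,  H_1 = 0,  H_2 ≅ Z.

H_0: b_0 = 4 − 0 − 3 = 1; torsion from ∂_1 factors > 1: none. So H_0 ≅ Z.
H_1: b_1 = 6 − 3 − 3 = 0; torsion from ∂_2 factors > 1: none. So H_1 ≅ 0.
H_2: b_2 = 4 − 3 − 0 = 1; torsion from ∂_3 factors > 1: none. So H_2 ≅ Z.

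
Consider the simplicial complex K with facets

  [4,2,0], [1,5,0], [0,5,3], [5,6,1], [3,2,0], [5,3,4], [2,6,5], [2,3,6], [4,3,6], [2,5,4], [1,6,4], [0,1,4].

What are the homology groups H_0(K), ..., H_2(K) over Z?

Order the vertices as 0 < 1 < 2 < 3 < 4 < 5 < 6. Listing each simplex with vertices in this order, K has dimension 2 with simplices:

  0-simplices (7): [0], [1], [2], [3], [4], [5], [6]
  1-simplices (18): [0,1], [0,2], [0,3], [0,4], [0,5], [1,4], [1,5], [1,6], [2,3], [2,4], [2,5], [2,6], [3,4], [3,5], [3,6], [4,5], [4,6], [5,6]
  2-simplices (12): [0,1,4], [0,1,5], [0,2,3], [0,2,4], [0,3,5], [1,4,6], [1,5,6], [2,3,6], [2,4,5], [2,5,6], [3,4,5], [3,4,6]

so the chain groups are C_0 ≅ Z^7, C_1 ≅ Z^18, C_2 ≅ Z^12.

Boundary ∂_1: C_1 → C_0 maps an edge to its endpoints' difference, ∂[p,q] = q − p.
This gives a 7×18 integer matrix of rank 6; reducing to Smith normal form yields diagonal entries (1,1,1,1,1,1).

Boundary ∂_2: C_2 → C_1 acts by ∂[p,q,r] = [q,r] − [p,r] + [p,q]. For instance
  ∂[0,2,4] = [2,4] − [0,4] + [0,2],
  ∂[3,4,5] = [4,5] − [3,5] + [3,4].
The 18×12 boundary matrix has rank 12 and Smith normal form diag(1,1,1,1,1,1,1,1,1,1,1,2).

From H_k ≅ ker(∂_k) / im(∂_{k+1}) we obtain:

  H_0: rank C_0 − rank ∂_1 = 7 − 6 = 1, and the invariant factors of ∂_1 are all 1, so H_0 ≅ Z.
  H_1: rank ker ∂_1 − rank ∂_2 = (18 − 6) − 12 = 0, and ∂_2 has invariant factor 2 > 1, so H_1 ≅ Z/2Z.
  H_2: rank ker ∂_2 − rank ∂_3 = (12 − 12) − 0 = 0, and there is no ∂_3, so H_2 ≅ 0.

H_0 ≅ Z,  H_1 ≅ Z/2Z,  H_2 = 0.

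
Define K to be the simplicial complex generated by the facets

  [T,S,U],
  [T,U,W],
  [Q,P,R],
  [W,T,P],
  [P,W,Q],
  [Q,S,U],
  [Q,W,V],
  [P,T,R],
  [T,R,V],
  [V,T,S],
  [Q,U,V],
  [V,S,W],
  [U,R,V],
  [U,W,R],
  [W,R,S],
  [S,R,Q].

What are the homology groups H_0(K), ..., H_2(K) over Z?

We work with the vertex ordering P < Q < R < S < T < U < V < W. The simplices of K, each written with vertices in increasing order, are:

  0-simplices (8): P, Q, R, S, T, U, V, W
  1-simplices (24): PQ, PR, PT, PW, QR, QS, QU, QV, QW, RS, RT, RU, RV, RW, ST, SU, SV, SW, TU, TV, TW, UV, UW, VW
  2-simplices (16): PQR, PQW, PRT, PTW, QRS, QSU, QUV, QVW, RSW, RTV, RUV, RUW, STU, STV, SVW, TUW

so the chain groups are C_0 ≅ Z^8, C_1 ≅ Z^24, C_2 ≅ Z^16.

Boundary ∂_1: C_1 → C_0 maps an edge to its endpoints' difference, ∂[p,q] = q − p.
The 8×24 boundary matrix has rank 7 and Smith normal form diag(1,1,1,1,1,1,1).

∂_2: C_2 → C_1 acts by ∂[p,q,r] = [q,r] − [p,r] + [p,q]. For instance
  ∂QUV = UV − QV + QU,
  ∂PQW = QW − PW + PQ.
The 24×16 boundary matrix has rank 15 and Smith normal form diag(1,1,1,1,1,1,1,1,1,1,1,1,1,1,1).

Now H_k = ker ∂_k / im ∂_{k+1}, so:

  H_0: rank C_0 − rank ∂_1 = 8 − 7 = 1, and the invariant factors of ∂_1 are all 1, so H_0 = Z.
  H_1: rank ker ∂_1 − rank ∂_2 = (24 − 7) − 15 = 2, and the invariant factors of ∂_2 are all 1, so H_1 = Z^2.
  H_2: rank ker ∂_2 − rank ∂_3 = (16 − 15) − 0 = 1, and there is no ∂_3, so H_2 = Z.

H_0 = Z,  H_1 = Z^2,  H_2 = Z.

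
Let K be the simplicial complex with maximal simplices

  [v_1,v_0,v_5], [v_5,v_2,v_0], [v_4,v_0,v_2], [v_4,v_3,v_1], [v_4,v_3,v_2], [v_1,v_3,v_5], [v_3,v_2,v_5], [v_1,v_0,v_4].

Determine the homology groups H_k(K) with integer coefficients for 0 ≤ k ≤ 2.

Order the vertices as v_0 < v_1 < v_2 < v_3 < v_4 < v_5. Listing each simplex with vertices in this order, K has dimension 2 with simplices:

  0-simplices (6): [v_0], [v_1], [v_2], [v_3], [v_4], [v_5]
  1-simplices (12): [v_0,v_1], [v_0,v_2], [v_0,v_4], [v_0,v_5], [v_1,v_3], [v_1,v_4], [v_1,v_5], [v_2,v_3], [v_2,v_4], [v_2,v_5], [v_3,v_4], [v_3,v_5]
  2-simplices (8): [v_0,v_1,v_4], [v_0,v_1,v_5], [v_0,v_2,v_4], [v_0,v_2,v_5], [v_1,v_3,v_4], [v_1,v_3,v_5], [v_2,v_3,v_4], [v_2,v_3,v_5]

Hence C_0 ≅ Z^6, C_1 ≅ Z^12, C_2 ≅ Z^8.

The boundary map ∂_1: C_1 → C_0 is given by ∂[p,q] = [q] − [p]. For instance
  ∂[v_2,v_3] = [v_3] − [v_2].
As a 6×12 matrix over Z this has rank 5, with invariant factors (1,1,1,1,1).

∂_2: C_2 → C_1 acts by ∂[p,q,r] = [q,r] − [p,r] + [p,q]. For instance
  ∂[v_0,v_2,v_4] = [v_2,v_4] − [v_0,v_4] + [v_0,v_2],
  ∂[v_0,v_1,v_5] = [v_1,v_5] − [v_0,v_5] + [v_0,v_1].
As a 12×8 matrix over Z this has rank 7, with invariant factors (1,1,1,1,1,1,1).

Now H_k = ker ∂_k / im ∂_{k+1}, so:

  H_0: rank C_0 − rank ∂_1 = 6 − 5 = 1, and the invariant factors of ∂_1 are all 1, so H_0 = Z.
  H_1: rank ker ∂_1 − rank ∂_2 = (12 − 5) − 7 = 0, and the invariant factors of ∂_2 are all 1, so H_1 = 0.
  H_2: rank ker ∂_2 − rank ∂_3 = (8 − 7) − 0 = 1, and there is no ∂_3, so H_2 = Z.

H_0 = Z,  H_1 = 0,  H_2 = Z.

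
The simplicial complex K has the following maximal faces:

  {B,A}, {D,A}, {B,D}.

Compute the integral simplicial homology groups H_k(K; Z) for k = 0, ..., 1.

H_0 = Z,  H_1 = Z.

Fix the vertex order A < B < D and write every simplex with vertices in increasing order. Then dim K = 1 and the simplices of K are:

  0-simplices (3): A, B, D
  1-simplices (3): AB, AD, BD

so the chain groups are C_0 ≅ Z^3, C_1 ≅ Z^3.

The boundary map ∂_1: C_1 → C_0 is given by ∂[p,q] = [q] − [p]. For instance
  ∂AB = B − A.
The resulting 3×3 matrix has rank 2, and its Smith normal form has invariant factors (1,1).

Reading off H_k = ker ∂_k / im ∂_{k+1}:

  H_0: rank C_0 − rank ∂_1 = 3 − 2 = 1, and the invariant factors of ∂_1 are all 1, so H_0 ≅ Z.
  H_1: rank ker ∂_1 − rank ∂_2 = (3 − 2) − 0 = 1, and there is no ∂_2, so H_1 ≅ Z.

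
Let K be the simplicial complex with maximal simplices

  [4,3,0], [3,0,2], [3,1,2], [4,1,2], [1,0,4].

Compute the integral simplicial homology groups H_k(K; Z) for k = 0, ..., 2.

H_0 ≅ Z,  H_1 ≅ Z,  H_2 = 0.

We work with the vertex ordering 0 < 1 < 2 < 3 < 4. The simplices of K, each written with vertices in increasing order, are:

  0-simplices (5): [0], [1], [2], [3], [4]
  1-simplices (10): [0,1], [0,2], [0,3], [0,4], [1,2], [1,3], [1,4], [2,3], [2,4], [3,4]
  2-simplices (5): [0,1,4], [0,2,3], [0,3,4], [1,2,3], [1,2,4]

so the chain groups are C_0 ≅ Z^5, C_1 ≅ Z^10, C_2 ≅ Z^5.

Boundary ∂_1: C_1 → C_0 sends each edge [p,q] (with p < q) to q − p.
The resulting 5×10 matrix has rank 4, and its Smith normal form has invariant factors (1,1,1,1).

The boundary map ∂_2: C_2 → C_1 maps a triangle to the signed sum of its edges. For instance
  ∂[1,2,3] = [2,3] − [1,3] + [1,2],
  ∂[0,1,4] = [1,4] − [0,4] + [0,1].
This gives a 10×5 integer matrix of rank 5; reducing to Smith normal form yields diagonal entries (1,1,1,1,1).

Reading off H_k = ker ∂_k / im ∂_{k+1}:

  H_0: rank C_0 − rank ∂_1 = 5 − 4 = 1, and the invariant factors of ∂_1 are all 1, so H_0 = Z.
  H_1: rank ker ∂_1 − rank ∂_2 = (10 − 4) − 5 = 1, and the invariant factors of ∂_2 are all 1, so H_1 = Z.
  H_2: rank ker ∂_2 − rank ∂_3 = (5 − 5) − 0 = 0, and there is no ∂_3, so H_2 = 0.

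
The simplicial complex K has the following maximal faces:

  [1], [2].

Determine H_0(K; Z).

H_0 ≅ Z^2.

Take the total order 1 < 2 on the vertex set. Then K (dimension 0) consists of the simplices:

  0-simplices (2): [1], [2]

Hence C_0 ≅ Z^2.

Reading off H_k = ker ∂_k / im ∂_{k+1}:

  H_0: rank C_0 − rank ∂_1 = 2 − 0 = 2, and there is no ∂_1, so H_0 ≅ Z^2.

(K is a triangulation of a set of 2 points.)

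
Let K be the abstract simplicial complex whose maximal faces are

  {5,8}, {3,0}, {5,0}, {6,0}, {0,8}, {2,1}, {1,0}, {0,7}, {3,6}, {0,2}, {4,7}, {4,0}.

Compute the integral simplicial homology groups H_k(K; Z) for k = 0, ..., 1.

H_0 ≅ Z,  H_1 ≅ Z^4.

We work with the vertex ordering 0 < 1 < 2 < 3 < 4 < 5 < 6 < 7 < 8. The simplices of K, each written with vertices in increasing order, are:

  0-simplices (9): [0], [1], [2], [3], [4], [5], [6], [7], [8]
  1-simplices (12): [0,1], [0,2], [0,3], [0,4], [0,5], [0,6], [0,7], [0,8], [1,2], [3,6], [4,7], [5,8]

giving chain groups C_0 ≅ Z^9, C_1 ≅ Z^12.

∂_1: C_1 → C_0 is given by ∂[p,q] = [q] − [p]. For instance
  ∂[0,3] = [3] − [0].
As a 9×12 matrix over Z this has rank 8, with invariant factors (1,1,1,1,1,1,1,1).

From H_k ≅ ker(∂_k) / im(∂_{k+1}) we obtain:

  H_0: rank C_0 − rank ∂_1 = 9 − 8 = 1, and the invariant factors of ∂_1 are all 1, so H_0 = Z.
  H_1: rank ker ∂_1 − rank ∂_2 = (12 − 8) − 0 = 4, and there is no ∂_2, so H_1 = Z^4.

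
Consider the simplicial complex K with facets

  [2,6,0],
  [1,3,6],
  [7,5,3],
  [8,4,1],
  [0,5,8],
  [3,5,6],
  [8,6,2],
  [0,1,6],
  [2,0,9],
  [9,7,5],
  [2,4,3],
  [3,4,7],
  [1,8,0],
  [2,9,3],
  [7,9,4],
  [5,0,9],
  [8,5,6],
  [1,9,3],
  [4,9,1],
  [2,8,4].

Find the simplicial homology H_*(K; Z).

Order the vertices as 0 < 1 < 2 < 3 < 4 < 5 < 6 < 7 < 8 < 9. Listing each simplex with vertices in this order, K has dimension 2 with simplices:

  0-simplices (10): [0], [1], [2], [3], [4], [5], [6], [7], [8], [9]
  1-simplices (30): (30 of them)
  2-simplices (20): (20 of them)

so the chain groups are C_0 ≅ Z^10, C_1 ≅ Z^30, C_2 ≅ Z^20.

The boundary map ∂_1: C_1 → C_0 sends each edge [p,q] (with p < q) to q − p. For instance
  ∂[5,6] = [6] − [5].
This gives a 10×30 integer matrix of rank 9; reducing to Smith normal form yields diagonal entries (1,1,1,1,1,1,1,1,1).

∂_2: C_2 → C_1 sends each 2-simplex [p,q,r] to [q,r] − [p,r] + [p,q]. For instance
  ∂[4,7,9] = [7,9] − [4,9] + [4,7],
  ∂[2,6,8] = [6,8] − [2,8] + [2,6].
The resulting 30×20 matrix has rank 20, and its Smith normal form has invariant factors (1,1,1,1,1,1,1,1,1,1,1,1,1,1,1,1,1,1,1,2).

From H_k ≅ ker(∂_k) / im(∂_{k+1}) we obtain:

  H_0: rank C_0 − rank ∂_1 = 10 − 9 = 1, and the invariant factors of ∂_1 are all 1, so H_0 ≅ Z.
  H_1: rank ker ∂_1 − rank ∂_2 = (30 − 9) − 20 = 1, and ∂_2 has invariant factor 2 > 1, so H_1 ≅ Z ⊕ Z/2Z.
  H_2: rank ker ∂_2 − rank ∂_3 = (20 − 20) − 0 = 0, and there is no ∂_3, so H_2 ≅ 0.

(K is a triangulation of the Klein bottle.)

H_0 ≅ Z,  H_1 ≅ Z ⊕ Z/2Z,  H_2 = 0.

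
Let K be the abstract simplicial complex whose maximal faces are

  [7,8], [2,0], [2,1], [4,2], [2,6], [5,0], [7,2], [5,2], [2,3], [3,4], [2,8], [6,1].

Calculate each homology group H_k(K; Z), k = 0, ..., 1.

H_0 = Z,  H_1 = Z^4.

K has 9 vertices, 12 edges.
rank ∂_0 = 0, rank ∂_1 = 8 ⇒ b_0 = 9 − 0 − 8 = 1; all invariant factors of ∂_1 are 1 so no torsion. So H_0 = Z.
rank ∂_1 = 8, rank ∂_2 = 0 ⇒ b_1 = 12 − 8 − 0 = 4. So H_1 = Z^4.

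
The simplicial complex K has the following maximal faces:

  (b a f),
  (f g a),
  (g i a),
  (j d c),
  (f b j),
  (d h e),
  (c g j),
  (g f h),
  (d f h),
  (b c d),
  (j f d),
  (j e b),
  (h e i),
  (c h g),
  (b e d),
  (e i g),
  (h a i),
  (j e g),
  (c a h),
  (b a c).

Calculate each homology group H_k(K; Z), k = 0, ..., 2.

H_0 = Z,  H_1 = Z × Z/2,  H_2 = 0.

Take the total order a < b < c < d < e < f < g < h < i < j on the vertex set. Then K (dimension 2) consists of the simplices:

  0-simplices (10): a, b, c, d, e, f, g, h, i, j
  1-simplices (30): ab, ac, af, ag, ah, ai, bc, bd, be, bf, bj, cd, cg, ch, cj, de, df, dh, dj, eg, eh, ei, ej, fg, fh, fj, gh, gi, gj, hi
  2-simplices (20): abc, abf, ach, afg, agi, ahi, bcd, bde, bej, bfj, cdj, cgh, cgj, deh, dfh, dfj, egi, egj, ehi, fgh

giving chain groups C_0 ≅ Z^10, C_1 ≅ Z^30, C_2 ≅ Z^20.

Boundary ∂_1: C_1 → C_0 sends each edge [p,q] (with p < q) to q − p. For instance
  ∂cg = g − c.
This gives a 10×30 integer matrix of rank 9; reducing to Smith normal form yields diagonal entries (1,1,1,1,1,1,1,1,1).

∂_2: C_2 → C_1 sends each 2-simplex [p,q,r] to [q,r] − [p,r] + [p,q]. For instance
  ∂dfh = fh − dh + df,
  ∂egj = gj − ej + eg.
The resulting 30×20 matrix has rank 20, and its Smith normal form has invariant factors (1,1,1,1,1,1,1,1,1,1,1,1,1,1,1,1,1,1,1,2).

Computing H_k = (kernel of ∂_k) / (image of ∂_{k+1}):

  H_0: rank C_0 − rank ∂_1 = 10 − 9 = 1, and the invariant factors of ∂_1 are all 1, so H_0 = Z.
  H_1: rank ker ∂_1 − rank ∂_2 = (30 − 9) − 20 = 1, and ∂_2 has invariant factor 2 > 1, so H_1 = Z × Z/2.
  H_2: rank ker ∂_2 − rank ∂_3 = (20 − 20) − 0 = 0, and there is no ∂_3, so H_2 = 0.

As a check, the Euler characteristic is 10 − 30 + 20 = 0, which agrees with 1 − 1 + 0 = 0.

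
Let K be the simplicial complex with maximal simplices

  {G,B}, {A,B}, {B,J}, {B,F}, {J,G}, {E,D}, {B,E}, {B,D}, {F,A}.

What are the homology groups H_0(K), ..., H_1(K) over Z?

H_0 = Z,  H_1 = Z^3.

Fix the vertex order A < B < D < E < F < G < J and write every simplex with vertices in increasing order. Then dim K = 1 and the simplices of K are:

  0-simplices (7): A, B, D, E, F, G, J
  1-simplices (9): AB, AF, BD, BE, BF, BG, BJ, DE, GJ

Hence C_0 ≅ Z^7, C_1 ≅ Z^9.

∂_1: C_1 → C_0 sends each edge [p,q] (with p < q) to q − p. For instance
  ∂AB = B − A.
The resulting 7×9 matrix has rank 6, and its Smith normal form has invariant factors (1,1,1,1,1,1).

From H_k ≅ ker(∂_k) / im(∂_{k+1}) we obtain:

  H_0: rank C_0 − rank ∂_1 = 7 − 6 = 1, and the invariant factors of ∂_1 are all 1, so H_0 ≅ Z.
  H_1: rank ker ∂_1 − rank ∂_2 = (9 − 6) − 0 = 3, and there is no ∂_2, so H_1 ≅ Z^3.

As a check, the Euler characteristic is 7 − 9 = -2, which agrees with 1 − 3 = -2.
(K is a triangulation of a wedge of 3 circles.)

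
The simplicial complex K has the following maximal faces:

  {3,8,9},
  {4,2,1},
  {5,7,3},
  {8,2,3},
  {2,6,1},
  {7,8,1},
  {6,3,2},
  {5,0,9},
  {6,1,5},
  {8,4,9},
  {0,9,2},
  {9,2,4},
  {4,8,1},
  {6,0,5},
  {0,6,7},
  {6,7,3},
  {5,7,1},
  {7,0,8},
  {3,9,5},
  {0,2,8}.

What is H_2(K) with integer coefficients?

H_2 = 0.

Order the vertices as 0 < 1 < 2 < 3 < 4 < 5 < 6 < 7 < 8 < 9. Listing each simplex with vertices in this order, K has dimension 2 with simplices:

  0-simplices (10): [0], [1], [2], [3], [4], [5], [6], [7], [8], [9]
  1-simplices (30): (30 of them)
  2-simplices (20): (20 of them)

Hence C_0 ≅ Z^10, C_1 ≅ Z^30, C_2 ≅ Z^20.

∂_1: C_1 → C_0 sends each edge [p,q] (with p < q) to q − p.
The resulting 10×30 matrix has rank 9, and its Smith normal form has invariant factors (1,1,1,1,1,1,1,1,1).

∂_2: C_2 → C_1 acts by ∂[p,q,r] = [q,r] − [p,r] + [p,q]. For instance
  ∂[0,7,8] = [7,8] − [0,8] + [0,7],
  ∂[1,5,7] = [5,7] − [1,7] + [1,5].
This gives a 30×20 integer matrix of rank 20; reducing to Smith normal form yields diagonal entries (1,1,1,1,1,1,1,1,1,1,1,1,1,1,1,1,1,1,1,2).

Computing H_k = (kernel of ∂_k) / (image of ∂_{k+1}):

  H_2: rank ker ∂_2 − rank ∂_3 = (20 − 20) − 0 = 0, and there is no ∂_3, so H_2 = 0.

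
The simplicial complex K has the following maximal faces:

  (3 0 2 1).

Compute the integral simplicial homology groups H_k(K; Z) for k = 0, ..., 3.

H_0 ≅ Z,  H_1 = 0,  H_2 = 0,  H_3 = 0.

Take the total order 0 < 1 < 2 < 3 on the vertex set. Then K (dimension 3) consists of the simplices:

  0-simplices (4): [0], [1], [2], [3]
  1-simplices (6): [0,1], [0,2], [0,3], [1,2], [1,3], [2,3]
  2-simplices (4): [0,1,2], [0,1,3], [0,2,3], [1,2,3]
  3-simplices (1): [0,1,2,3]

Hence C_0 ≅ Z^4, C_1 ≅ Z^6, C_2 ≅ Z^4, C_3 ≅ Z^1.

Boundary ∂_1: C_1 → C_0 sends each edge [p,q] (with p < q) to q − p. For instance
  ∂[0,2] = [2] − [0].
The resulting 4×6 matrix has rank 3, and its Smith normal form has invariant factors (1,1,1).

The boundary map ∂_2: C_2 → C_1 sends each 2-simplex [p,q,r] to [q,r] − [p,r] + [p,q]. For instance
  ∂[1,2,3] = [2,3] − [1,3] + [1,2],
  ∂[0,2,3] = [2,3] − [0,3] + [0,2].
The 6×4 boundary matrix has rank 3 and Smith normal form diag(1,1,1).

∂_3: C_3 → C_2 sends each 3-simplex σ to the alternating sum Σ_i (−1)^i (σ with its i-th vertex removed). For instance
  ∂[0,1,2,3] = [1,2,3] − [0,2,3] + [0,1,3] − [0,1,2].
The 4×1 boundary matrix has rank 1 and Smith normal form diag(1).

From H_k ≅ ker(∂_k) / im(∂_{k+1}) we obtain:

  H_0: rank C_0 − rank ∂_1 = 4 − 3 = 1, and the invariant factors of ∂_1 are all 1, so H_0 ≅ Z.
  H_1: rank ker ∂_1 − rank ∂_2 = (6 − 3) − 3 = 0, and the invariant factors of ∂_2 are all 1, so H_1 ≅ 0.
  H_2: rank ker ∂_2 − rank ∂_3 = (4 − 3) − 1 = 0, and the invariant factors of ∂_3 are all 1, so H_2 ≅ 0.
  H_3: rank ker ∂_3 − rank ∂_4 = (1 − 1) − 0 = 0, and there is no ∂_4, so H_3 ≅ 0.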